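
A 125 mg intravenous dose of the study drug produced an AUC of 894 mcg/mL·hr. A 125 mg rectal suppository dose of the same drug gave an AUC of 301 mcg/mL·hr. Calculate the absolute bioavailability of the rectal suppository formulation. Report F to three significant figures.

F = (AUC_ev / D_ev) / (AUC_iv / D_iv)
  = (301/125) / (894/125)
  = 2.408 / 7.152 = 0.3367

F = 0.337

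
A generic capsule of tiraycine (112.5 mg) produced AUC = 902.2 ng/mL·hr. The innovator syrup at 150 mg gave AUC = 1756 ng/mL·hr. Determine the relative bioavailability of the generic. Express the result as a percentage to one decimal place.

F_rel = 68.5%

F_rel = (AUC_test/D_test) / (AUC_ref/D_ref)
      = (902.2/112.5) / (1756/150)
      = 8.01956 / 11.7067 = 0.6850 = 68.50%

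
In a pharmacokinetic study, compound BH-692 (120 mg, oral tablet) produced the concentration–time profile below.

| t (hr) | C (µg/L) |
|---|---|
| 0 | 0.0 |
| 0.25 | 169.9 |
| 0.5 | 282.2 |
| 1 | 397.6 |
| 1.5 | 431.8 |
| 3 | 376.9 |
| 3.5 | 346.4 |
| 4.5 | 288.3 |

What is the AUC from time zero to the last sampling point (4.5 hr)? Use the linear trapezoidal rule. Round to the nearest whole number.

AUC = 1560 µg/L·hr

Trapezoidal AUC_0→4.5:
  [0→0.25]: (0.0+169.9)/2 × 0.25 = 21.2375
  [0.25→0.5]: (169.9+282.2)/2 × 0.25 = 56.5125
  [0.5→1]: (282.2+397.6)/2 × 0.5 = 169.95
  [1→1.5]: (397.6+431.8)/2 × 0.5 = 207.35
  [1.5→3]: (431.8+376.9)/2 × 1.5 = 606.525
  [3→3.5]: (376.9+346.4)/2 × 0.5 = 180.825
  [3.5→4.5]: (346.4+288.3)/2 × 1 = 317.35
  Sum = 1559.75 µg/L·hr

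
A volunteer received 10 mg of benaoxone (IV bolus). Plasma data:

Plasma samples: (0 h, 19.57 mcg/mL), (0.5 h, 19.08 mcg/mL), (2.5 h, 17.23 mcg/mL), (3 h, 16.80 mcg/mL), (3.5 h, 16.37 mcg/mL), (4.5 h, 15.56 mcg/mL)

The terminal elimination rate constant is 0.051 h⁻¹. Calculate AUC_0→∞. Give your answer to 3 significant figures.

AUC = 384 mcg/mL·h

Trapezoidal AUC_0→4.5:
  [0→0.5]: (19.57+19.08)/2 × 0.5 = 9.6625
  [0.5→2.5]: (19.08+17.23)/2 × 2 = 36.31
  [2.5→3]: (17.23+16.80)/2 × 0.5 = 8.5075
  [3→3.5]: (16.80+16.37)/2 × 0.5 = 8.2925
  [3.5→4.5]: (16.37+15.56)/2 × 1 = 15.965
  Sum = 78.7375 mcg/mL·h
Extrapolated tail: C_last / k_e = 15.56 / 0.051 = 305.098
AUC_0→∞ = 78.7375 + 305.098 = 383.8355 mcg/mL·h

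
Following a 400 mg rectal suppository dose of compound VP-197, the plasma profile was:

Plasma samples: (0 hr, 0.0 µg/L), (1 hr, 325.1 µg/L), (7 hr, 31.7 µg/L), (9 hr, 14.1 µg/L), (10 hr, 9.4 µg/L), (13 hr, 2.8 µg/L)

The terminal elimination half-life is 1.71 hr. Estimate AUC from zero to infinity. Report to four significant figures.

AUC = 1316 µg/L·hr

Trapezoidal AUC_0→13:
  [0→1]: (0.0+325.1)/2 × 1 = 162.55
  [1→7]: (325.1+31.7)/2 × 6 = 1070.4
  [7→9]: (31.7+14.1)/2 × 2 = 45.8
  [9→10]: (14.1+9.4)/2 × 1 = 11.75
  [10→13]: (9.4+2.8)/2 × 3 = 18.3
  Sum = 1308.8 µg/L·hr
k_e = ln2 / t½ = 0.693147 / 1.71 = 0.4053 hr^-1
Extrapolated tail: C_last / k_e = 2.8 / 0.4053 = 6.908
AUC_0→∞ = 1308.8 + 6.908 = 1315.708 µg/L·hr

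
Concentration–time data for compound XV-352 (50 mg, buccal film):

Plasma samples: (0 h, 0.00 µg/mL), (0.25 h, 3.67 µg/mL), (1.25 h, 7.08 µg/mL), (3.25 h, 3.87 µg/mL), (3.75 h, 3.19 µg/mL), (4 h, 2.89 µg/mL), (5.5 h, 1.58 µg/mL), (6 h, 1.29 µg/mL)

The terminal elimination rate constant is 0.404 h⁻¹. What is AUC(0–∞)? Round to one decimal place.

Trapezoidal AUC_0→6:
  [0→0.25]: (0.00+3.67)/2 × 0.25 = 0.45875
  [0.25→1.25]: (3.67+7.08)/2 × 1 = 5.375
  [1.25→3.25]: (7.08+3.87)/2 × 2 = 10.95
  [3.25→3.75]: (3.87+3.19)/2 × 0.5 = 1.765
  [3.75→4]: (3.19+2.89)/2 × 0.25 = 0.76
  [4→5.5]: (2.89+1.58)/2 × 1.5 = 3.3525
  [5.5→6]: (1.58+1.29)/2 × 0.5 = 0.7175
  Sum = 23.37875 µg/mL·h
Extrapolated tail: C_last / k_e = 1.29 / 0.404 = 3.193
AUC_0→∞ = 23.37875 + 3.193 = 26.57175 µg/mL·h

AUC = 26.6 µg/mL·h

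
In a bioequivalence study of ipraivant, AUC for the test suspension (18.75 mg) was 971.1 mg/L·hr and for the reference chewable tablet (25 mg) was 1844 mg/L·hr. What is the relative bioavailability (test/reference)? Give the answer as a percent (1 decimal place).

F_rel = (AUC_test/D_test) / (AUC_ref/D_ref)
      = (971.1/18.75) / (1844/25)
      = 51.792 / 73.76 = 0.7022 = 70.22%

F_rel = 70.2%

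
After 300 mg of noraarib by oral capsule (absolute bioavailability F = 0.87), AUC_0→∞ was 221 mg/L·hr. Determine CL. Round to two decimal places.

CL = F × Dose / AUC_0→∞
   = 0.87 × 300 / 221 = 1.181 L/hr

CL = 1.18 L/hr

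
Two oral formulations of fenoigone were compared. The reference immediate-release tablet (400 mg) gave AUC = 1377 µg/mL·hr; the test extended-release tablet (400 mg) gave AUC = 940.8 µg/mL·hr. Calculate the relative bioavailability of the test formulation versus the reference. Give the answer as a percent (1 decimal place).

F_rel = (AUC_test/D_test) / (AUC_ref/D_ref)
      = (940.8/400) / (1377/400)
      = 2.352 / 3.4425 = 0.6832 = 68.32%

F_rel = 68.3%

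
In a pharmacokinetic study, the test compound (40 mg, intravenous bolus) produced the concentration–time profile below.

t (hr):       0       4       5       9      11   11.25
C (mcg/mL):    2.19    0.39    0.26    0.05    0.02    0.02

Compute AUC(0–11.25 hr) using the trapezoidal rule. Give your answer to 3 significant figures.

Trapezoidal AUC_0→11.25:
  [0→4]: (2.19+0.39)/2 × 4 = 5.16
  [4→5]: (0.39+0.26)/2 × 1 = 0.325
  [5→9]: (0.26+0.05)/2 × 4 = 0.62
  [9→11]: (0.05+0.02)/2 × 2 = 0.07
  [11→11.25]: (0.02+0.02)/2 × 0.25 = 0.005
  Sum = 6.18 mcg/mL·hr

AUC = 6.18 mcg/mL·hr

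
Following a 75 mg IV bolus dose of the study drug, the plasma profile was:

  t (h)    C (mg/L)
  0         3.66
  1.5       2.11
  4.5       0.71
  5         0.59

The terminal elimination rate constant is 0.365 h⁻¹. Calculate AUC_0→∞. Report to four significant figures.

AUC = 10.50 mg/L·h

Trapezoidal AUC_0→5:
  [0→1.5]: (3.66+2.11)/2 × 1.5 = 4.3275
  [1.5→4.5]: (2.11+0.71)/2 × 3 = 4.23
  [4.5→5]: (0.71+0.59)/2 × 0.5 = 0.325
  Sum = 8.8825 mg/L·h
Extrapolated tail: C_last / k_e = 0.59 / 0.365 = 1.616
AUC_0→∞ = 8.8825 + 1.616 = 10.4985 mg/L·h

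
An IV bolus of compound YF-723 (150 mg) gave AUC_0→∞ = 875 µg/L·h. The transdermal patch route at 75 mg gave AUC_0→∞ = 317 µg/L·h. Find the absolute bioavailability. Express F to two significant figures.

F = (AUC_ev / D_ev) / (AUC_iv / D_iv)
  = (317/75) / (875/150)
  = 4.22667 / 5.83333 = 0.7246

F = 0.72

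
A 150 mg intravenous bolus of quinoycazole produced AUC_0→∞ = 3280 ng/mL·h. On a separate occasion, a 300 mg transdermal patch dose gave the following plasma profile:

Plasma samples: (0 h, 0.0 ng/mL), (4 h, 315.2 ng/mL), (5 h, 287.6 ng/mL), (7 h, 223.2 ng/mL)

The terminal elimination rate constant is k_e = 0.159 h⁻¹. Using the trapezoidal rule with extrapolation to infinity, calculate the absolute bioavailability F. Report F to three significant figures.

Trapezoidal AUC_0→7 (transdermal patch):
  [0→4]: (0.0+315.2)/2 × 4 = 630.4
  [4→5]: (315.2+287.6)/2 × 1 = 301.4
  [5→7]: (287.6+223.2)/2 × 2 = 510.8
  Sum = 1442.6 ng/mL·h
Tail: C_last/k_e = 223.2/0.159 = 1403.774
AUC_0→∞ (transdermal patch) = 1442.6 + 1403.774 = 2846.374 ng/mL·h
F = (AUC_ev/D_ev)/(AUC_iv/D_iv) = (2846.374/300)/(3280/150) = 9.48791/21.8667 = 0.4339

F = 0.434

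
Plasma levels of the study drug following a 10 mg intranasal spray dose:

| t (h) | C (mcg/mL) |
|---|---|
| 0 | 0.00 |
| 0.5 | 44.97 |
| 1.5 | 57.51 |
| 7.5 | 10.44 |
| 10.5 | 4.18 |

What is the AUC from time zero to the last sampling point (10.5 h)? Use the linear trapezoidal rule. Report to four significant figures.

AUC = 288.3 mcg/mL·h

Trapezoidal AUC_0→10.5:
  [0→0.5]: (0.00+44.97)/2 × 0.5 = 11.2425
  [0.5→1.5]: (44.97+57.51)/2 × 1 = 51.24
  [1.5→7.5]: (57.51+10.44)/2 × 6 = 203.85
  [7.5→10.5]: (10.44+4.18)/2 × 3 = 21.93
  Sum = 288.2625 mcg/mL·h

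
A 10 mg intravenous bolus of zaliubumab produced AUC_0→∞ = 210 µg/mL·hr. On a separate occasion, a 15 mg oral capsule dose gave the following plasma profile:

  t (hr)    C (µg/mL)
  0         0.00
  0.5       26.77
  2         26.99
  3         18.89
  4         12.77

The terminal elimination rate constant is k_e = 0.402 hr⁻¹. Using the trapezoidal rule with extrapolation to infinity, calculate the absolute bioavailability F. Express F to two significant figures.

F = 0.37

Trapezoidal AUC_0→4 (oral capsule):
  [0→0.5]: (0.00+26.77)/2 × 0.5 = 6.6925
  [0.5→2]: (26.77+26.99)/2 × 1.5 = 40.32
  [2→3]: (26.99+18.89)/2 × 1 = 22.94
  [3→4]: (18.89+12.77)/2 × 1 = 15.83
  Sum = 85.7825 µg/mL·hr
Tail: C_last/k_e = 12.77/0.402 = 31.766
AUC_0→∞ (oral capsule) = 85.7825 + 31.766 = 117.5485 µg/mL·hr
F = (AUC_ev/D_ev)/(AUC_iv/D_iv) = (117.5485/15)/(210/10) = 7.83657/21 = 0.3732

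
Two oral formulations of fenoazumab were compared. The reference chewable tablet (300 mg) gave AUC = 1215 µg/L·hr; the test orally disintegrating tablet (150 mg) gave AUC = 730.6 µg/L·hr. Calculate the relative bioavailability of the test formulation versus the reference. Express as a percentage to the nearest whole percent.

F_rel = 120%

F_rel = (AUC_test/D_test) / (AUC_ref/D_ref)
      = (730.6/150) / (1215/300)
      = 4.87067 / 4.05 = 1.2026 = 120.26%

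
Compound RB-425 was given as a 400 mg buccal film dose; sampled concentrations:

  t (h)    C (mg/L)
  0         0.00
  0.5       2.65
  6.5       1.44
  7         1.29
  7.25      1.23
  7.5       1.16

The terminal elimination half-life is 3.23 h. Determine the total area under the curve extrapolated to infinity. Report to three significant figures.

Trapezoidal AUC_0→7.5:
  [0→0.5]: (0.00+2.65)/2 × 0.5 = 0.6625
  [0.5→6.5]: (2.65+1.44)/2 × 6 = 12.27
  [6.5→7]: (1.44+1.29)/2 × 0.5 = 0.6825
  [7→7.25]: (1.29+1.23)/2 × 0.25 = 0.315
  [7.25→7.5]: (1.23+1.16)/2 × 0.25 = 0.29875
  Sum = 14.22875 mg/L·h
k_e = ln2 / t½ = 0.693147 / 3.23 = 0.2146 h^-1
Extrapolated tail: C_last / k_e = 1.16 / 0.2146 = 5.405
AUC_0→∞ = 14.22875 + 5.405 = 19.63375 mg/L·h

AUC = 19.6 mg/L·h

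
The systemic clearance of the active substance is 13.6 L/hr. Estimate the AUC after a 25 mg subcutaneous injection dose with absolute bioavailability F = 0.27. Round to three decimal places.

AUC_0→∞ = F × Dose / CL
        = 0.27 × 25 / 13.6 = 0.496324 mg/L·hr

AUC = 0.496 mg/L·hr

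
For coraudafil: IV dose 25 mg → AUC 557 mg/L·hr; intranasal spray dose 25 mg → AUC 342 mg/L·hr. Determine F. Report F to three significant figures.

F = 0.614

F = (AUC_ev / D_ev) / (AUC_iv / D_iv)
  = (342/25) / (557/25)
  = 13.68 / 22.28 = 0.6140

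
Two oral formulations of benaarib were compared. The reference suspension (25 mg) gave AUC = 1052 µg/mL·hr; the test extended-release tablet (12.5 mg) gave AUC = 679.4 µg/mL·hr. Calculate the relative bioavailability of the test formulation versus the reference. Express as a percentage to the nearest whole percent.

F_rel = 129%

F_rel = (AUC_test/D_test) / (AUC_ref/D_ref)
      = (679.4/12.5) / (1052/25)
      = 54.352 / 42.08 = 1.2916 = 129.16%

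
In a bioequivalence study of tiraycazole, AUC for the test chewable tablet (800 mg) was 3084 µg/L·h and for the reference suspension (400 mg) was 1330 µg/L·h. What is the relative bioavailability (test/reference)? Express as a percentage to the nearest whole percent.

F_rel = 116%

F_rel = (AUC_test/D_test) / (AUC_ref/D_ref)
      = (3084/800) / (1330/400)
      = 3.855 / 3.325 = 1.1594 = 115.94%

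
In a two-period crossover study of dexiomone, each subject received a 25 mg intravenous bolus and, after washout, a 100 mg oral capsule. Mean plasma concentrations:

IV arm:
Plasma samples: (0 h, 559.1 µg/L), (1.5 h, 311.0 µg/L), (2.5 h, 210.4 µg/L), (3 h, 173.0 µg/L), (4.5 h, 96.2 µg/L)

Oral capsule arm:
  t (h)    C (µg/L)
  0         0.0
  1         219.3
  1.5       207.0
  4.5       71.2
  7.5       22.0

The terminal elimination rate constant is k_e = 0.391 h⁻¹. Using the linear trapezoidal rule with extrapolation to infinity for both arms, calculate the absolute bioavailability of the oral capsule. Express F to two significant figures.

Trapezoidal AUC_0→4.5 (IV):
  [0→1.5]: (559.1+311.0)/2 × 1.5 = 652.575
  [1.5→2.5]: (311.0+210.4)/2 × 1 = 260.7
  [2.5→3]: (210.4+173.0)/2 × 0.5 = 95.85
  [3→4.5]: (173.0+96.2)/2 × 1.5 = 201.9
  Sum = 1211.025 µg/L·h
IV tail: 96.2/0.391 = 246.036; AUC_iv,0→∞ = 1211.025 + 246.036 = 1457.061 µg/L·h
Trapezoidal AUC_0→7.5 (oral capsule):
  [0→1]: (0.0+219.3)/2 × 1 = 109.65
  [1→1.5]: (219.3+207.0)/2 × 0.5 = 106.575
  [1.5→4.5]: (207.0+71.2)/2 × 3 = 417.3
  [4.5→7.5]: (71.2+22.0)/2 × 3 = 139.8
  Sum = 773.325 µg/L·h
oral capsule tail: 22.0/0.391 = 56.266; AUC_ev,0→∞ = 773.325 + 56.266 = 829.591 µg/L·h
F = (AUC_ev/D_ev)/(AUC_iv/D_iv) = (829.591/100)/(1457.061/25) = 8.29591/58.28244 = 0.1423

F = 0.14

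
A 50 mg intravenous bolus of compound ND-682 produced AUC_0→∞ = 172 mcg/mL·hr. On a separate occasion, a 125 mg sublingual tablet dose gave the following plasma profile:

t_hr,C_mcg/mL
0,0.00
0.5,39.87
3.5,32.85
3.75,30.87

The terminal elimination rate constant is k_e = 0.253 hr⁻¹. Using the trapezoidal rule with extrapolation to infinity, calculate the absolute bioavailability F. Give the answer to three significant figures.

F = 0.579

Trapezoidal AUC_0→3.75 (sublingual tablet):
  [0→0.5]: (0.00+39.87)/2 × 0.5 = 9.9675
  [0.5→3.5]: (39.87+32.85)/2 × 3 = 109.08
  [3.5→3.75]: (32.85+30.87)/2 × 0.25 = 7.965
  Sum = 127.0125 mcg/mL·hr
Tail: C_last/k_e = 30.87/0.253 = 122.016
AUC_0→∞ (sublingual tablet) = 127.0125 + 122.016 = 249.0285 mcg/mL·hr
F = (AUC_ev/D_ev)/(AUC_iv/D_iv) = (249.0285/125)/(172/50) = 1.992228/3.44 = 0.5791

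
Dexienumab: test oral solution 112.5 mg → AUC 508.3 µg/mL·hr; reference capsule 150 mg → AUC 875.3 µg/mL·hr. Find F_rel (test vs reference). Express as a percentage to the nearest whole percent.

F_rel = (AUC_test/D_test) / (AUC_ref/D_ref)
      = (508.3/112.5) / (875.3/150)
      = 4.51822 / 5.83533 = 0.7743 = 77.43%

F_rel = 77%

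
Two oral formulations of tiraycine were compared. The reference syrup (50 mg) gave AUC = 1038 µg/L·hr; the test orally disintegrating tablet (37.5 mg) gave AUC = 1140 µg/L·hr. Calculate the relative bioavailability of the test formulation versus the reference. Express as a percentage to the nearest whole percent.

F_rel = (AUC_test/D_test) / (AUC_ref/D_ref)
      = (1140/37.5) / (1038/50)
      = 30.4 / 20.76 = 1.4644 = 146.44%

F_rel = 146%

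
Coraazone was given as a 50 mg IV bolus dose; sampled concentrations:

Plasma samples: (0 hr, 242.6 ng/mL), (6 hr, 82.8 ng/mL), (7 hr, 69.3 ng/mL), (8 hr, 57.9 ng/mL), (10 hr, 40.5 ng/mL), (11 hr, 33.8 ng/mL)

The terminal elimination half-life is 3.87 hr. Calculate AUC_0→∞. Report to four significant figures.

AUC = 1440 ng/mL·hr

Trapezoidal AUC_0→11:
  [0→6]: (242.6+82.8)/2 × 6 = 976.2
  [6→7]: (82.8+69.3)/2 × 1 = 76.05
  [7→8]: (69.3+57.9)/2 × 1 = 63.6
  [8→10]: (57.9+40.5)/2 × 2 = 98.4
  [10→11]: (40.5+33.8)/2 × 1 = 37.15
  Sum = 1251.4 ng/mL·hr
k_e = ln2 / t½ = 0.693147 / 3.87 = 0.1791 hr^-1
Extrapolated tail: C_last / k_e = 33.8 / 0.1791 = 188.721
AUC_0→∞ = 1251.4 + 188.721 = 1440.121 ng/mL·hr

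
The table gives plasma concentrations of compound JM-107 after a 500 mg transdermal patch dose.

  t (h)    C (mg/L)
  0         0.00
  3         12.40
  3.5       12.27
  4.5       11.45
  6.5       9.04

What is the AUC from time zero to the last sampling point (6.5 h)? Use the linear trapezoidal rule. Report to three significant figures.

AUC = 57.1 mg/L·h

Trapezoidal AUC_0→6.5:
  [0→3]: (0.00+12.40)/2 × 3 = 18.6
  [3→3.5]: (12.40+12.27)/2 × 0.5 = 6.1675
  [3.5→4.5]: (12.27+11.45)/2 × 1 = 11.86
  [4.5→6.5]: (11.45+9.04)/2 × 2 = 20.49
  Sum = 57.1175 mg/L·h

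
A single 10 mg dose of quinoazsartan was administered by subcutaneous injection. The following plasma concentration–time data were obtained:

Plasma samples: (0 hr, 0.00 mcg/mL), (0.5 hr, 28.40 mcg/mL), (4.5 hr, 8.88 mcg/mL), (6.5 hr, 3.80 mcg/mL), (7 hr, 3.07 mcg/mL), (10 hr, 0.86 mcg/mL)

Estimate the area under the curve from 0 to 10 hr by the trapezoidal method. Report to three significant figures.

Trapezoidal AUC_0→10:
  [0→0.5]: (0.00+28.40)/2 × 0.5 = 7.1
  [0.5→4.5]: (28.40+8.88)/2 × 4 = 74.56
  [4.5→6.5]: (8.88+3.80)/2 × 2 = 12.68
  [6.5→7]: (3.80+3.07)/2 × 0.5 = 1.7175
  [7→10]: (3.07+0.86)/2 × 3 = 5.895
  Sum = 101.9525 mcg/mL·hr

AUC = 102 mcg/mL·hr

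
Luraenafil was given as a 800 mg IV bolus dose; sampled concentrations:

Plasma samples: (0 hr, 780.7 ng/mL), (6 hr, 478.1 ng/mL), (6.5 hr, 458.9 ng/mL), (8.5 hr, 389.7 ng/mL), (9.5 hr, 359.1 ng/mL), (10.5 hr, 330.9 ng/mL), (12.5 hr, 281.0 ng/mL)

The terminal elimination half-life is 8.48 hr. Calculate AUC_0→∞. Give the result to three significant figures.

AUC = 9630 ng/mL·hr

Trapezoidal AUC_0→12.5:
  [0→6]: (780.7+478.1)/2 × 6 = 3776.4
  [6→6.5]: (478.1+458.9)/2 × 0.5 = 234.25
  [6.5→8.5]: (458.9+389.7)/2 × 2 = 848.6
  [8.5→9.5]: (389.7+359.1)/2 × 1 = 374.4
  [9.5→10.5]: (359.1+330.9)/2 × 1 = 345.0
  [10.5→12.5]: (330.9+281.0)/2 × 2 = 611.9
  Sum = 6190.55 ng/mL·hr
k_e = ln2 / t½ = 0.693147 / 8.48 = 0.0817 hr^-1
Extrapolated tail: C_last / k_e = 281.0 / 0.0817 = 3439.412
AUC_0→∞ = 6190.55 + 3439.412 = 9629.962 ng/mL·hr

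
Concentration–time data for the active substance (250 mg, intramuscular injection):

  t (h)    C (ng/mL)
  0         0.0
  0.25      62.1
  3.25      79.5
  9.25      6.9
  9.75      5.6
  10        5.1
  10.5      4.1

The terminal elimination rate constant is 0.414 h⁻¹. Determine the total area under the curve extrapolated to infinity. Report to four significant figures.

Trapezoidal AUC_0→10.5:
  [0→0.25]: (0.0+62.1)/2 × 0.25 = 7.7625
  [0.25→3.25]: (62.1+79.5)/2 × 3 = 212.4
  [3.25→9.25]: (79.5+6.9)/2 × 6 = 259.2
  [9.25→9.75]: (6.9+5.6)/2 × 0.5 = 3.125
  [9.75→10]: (5.6+5.1)/2 × 0.25 = 1.3375
  [10→10.5]: (5.1+4.1)/2 × 0.5 = 2.3
  Sum = 486.125 ng/mL·h
Extrapolated tail: C_last / k_e = 4.1 / 0.414 = 9.903
AUC_0→∞ = 486.125 + 9.903 = 496.028 ng/mL·h

AUC = 496.0 ng/mL·h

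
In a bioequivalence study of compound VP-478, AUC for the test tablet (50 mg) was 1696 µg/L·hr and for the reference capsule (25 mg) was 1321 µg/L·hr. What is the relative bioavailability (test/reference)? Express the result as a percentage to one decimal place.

F_rel = 64.2%

F_rel = (AUC_test/D_test) / (AUC_ref/D_ref)
      = (1696/50) / (1321/25)
      = 33.92 / 52.84 = 0.6419 = 64.19%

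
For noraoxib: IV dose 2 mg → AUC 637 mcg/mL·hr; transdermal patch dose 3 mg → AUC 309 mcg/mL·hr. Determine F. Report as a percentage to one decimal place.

F = 32.3%

F = (AUC_ev / D_ev) / (AUC_iv / D_iv)
  = (309/3) / (637/2)
  = 103 / 318.5 = 0.3234
  = 32.34%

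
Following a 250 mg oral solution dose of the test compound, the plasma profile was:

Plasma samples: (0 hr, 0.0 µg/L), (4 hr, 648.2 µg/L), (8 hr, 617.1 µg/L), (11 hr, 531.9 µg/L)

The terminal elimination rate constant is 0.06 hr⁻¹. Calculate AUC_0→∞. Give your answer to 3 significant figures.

Trapezoidal AUC_0→11:
  [0→4]: (0.0+648.2)/2 × 4 = 1296.4
  [4→8]: (648.2+617.1)/2 × 4 = 2530.6
  [8→11]: (617.1+531.9)/2 × 3 = 1723.5
  Sum = 5550.5 µg/L·hr
Extrapolated tail: C_last / k_e = 531.9 / 0.06 = 8865.000
AUC_0→∞ = 5550.5 + 8865.000 = 14415.5 µg/L·hr

AUC = 14400 µg/L·hr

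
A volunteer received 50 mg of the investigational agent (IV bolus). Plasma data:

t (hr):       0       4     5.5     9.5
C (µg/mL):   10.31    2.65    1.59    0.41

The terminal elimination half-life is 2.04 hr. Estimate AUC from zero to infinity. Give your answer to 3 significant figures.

AUC = 34.3 µg/mL·hr

Trapezoidal AUC_0→9.5:
  [0→4]: (10.31+2.65)/2 × 4 = 25.92
  [4→5.5]: (2.65+1.59)/2 × 1.5 = 3.18
  [5.5→9.5]: (1.59+0.41)/2 × 4 = 4.0
  Sum = 33.1 µg/mL·hr
k_e = ln2 / t½ = 0.693147 / 2.04 = 0.3398 hr^-1
Extrapolated tail: C_last / k_e = 0.41 / 0.3398 = 1.207
AUC_0→∞ = 33.1 + 1.207 = 34.307 µg/mL·hr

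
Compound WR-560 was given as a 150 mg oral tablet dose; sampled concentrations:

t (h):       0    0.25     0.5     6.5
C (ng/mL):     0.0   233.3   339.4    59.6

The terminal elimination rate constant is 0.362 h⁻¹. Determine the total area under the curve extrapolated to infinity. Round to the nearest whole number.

AUC = 1462 ng/mL·h

Trapezoidal AUC_0→6.5:
  [0→0.25]: (0.0+233.3)/2 × 0.25 = 29.1625
  [0.25→0.5]: (233.3+339.4)/2 × 0.25 = 71.5875
  [0.5→6.5]: (339.4+59.6)/2 × 6 = 1197.0
  Sum = 1297.75 ng/mL·h
Extrapolated tail: C_last / k_e = 59.6 / 0.362 = 164.641
AUC_0→∞ = 1297.75 + 164.641 = 1462.391 ng/mL·h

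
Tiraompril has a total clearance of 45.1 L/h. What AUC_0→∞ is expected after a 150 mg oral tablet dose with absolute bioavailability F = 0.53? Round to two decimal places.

AUC = 1.76 mg/L·h

AUC_0→∞ = F × Dose / CL
        = 0.53 × 150 / 45.1 = 1.76275 mg/L·h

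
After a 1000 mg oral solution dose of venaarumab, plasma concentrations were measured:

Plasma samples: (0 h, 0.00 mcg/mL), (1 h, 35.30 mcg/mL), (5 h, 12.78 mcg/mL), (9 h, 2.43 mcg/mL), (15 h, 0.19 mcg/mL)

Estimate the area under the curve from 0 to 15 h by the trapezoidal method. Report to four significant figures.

AUC = 152.1 mcg/mL·h

Trapezoidal AUC_0→15:
  [0→1]: (0.00+35.30)/2 × 1 = 17.65
  [1→5]: (35.30+12.78)/2 × 4 = 96.16
  [5→9]: (12.78+2.43)/2 × 4 = 30.42
  [9→15]: (2.43+0.19)/2 × 6 = 7.86
  Sum = 152.09 mcg/mL·h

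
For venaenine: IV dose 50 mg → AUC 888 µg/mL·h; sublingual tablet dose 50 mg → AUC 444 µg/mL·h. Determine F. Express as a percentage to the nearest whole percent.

F = 50%

F = (AUC_ev / D_ev) / (AUC_iv / D_iv)
  = (444/50) / (888/50)
  = 8.88 / 17.76 = 0.5000
  = 50.00%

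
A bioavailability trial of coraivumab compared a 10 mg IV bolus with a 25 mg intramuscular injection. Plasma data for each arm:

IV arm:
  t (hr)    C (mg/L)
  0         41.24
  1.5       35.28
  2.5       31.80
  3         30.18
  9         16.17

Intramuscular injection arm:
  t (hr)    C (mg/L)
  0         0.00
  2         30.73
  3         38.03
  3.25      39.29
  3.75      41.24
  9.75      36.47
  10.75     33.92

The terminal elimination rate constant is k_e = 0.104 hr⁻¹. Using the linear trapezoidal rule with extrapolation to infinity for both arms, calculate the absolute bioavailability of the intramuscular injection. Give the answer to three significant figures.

Trapezoidal AUC_0→9 (IV):
  [0→1.5]: (41.24+35.28)/2 × 1.5 = 57.39
  [1.5→2.5]: (35.28+31.80)/2 × 1 = 33.54
  [2.5→3]: (31.80+30.18)/2 × 0.5 = 15.495
  [3→9]: (30.18+16.17)/2 × 6 = 139.05
  Sum = 245.475 mg/L·hr
IV tail: 16.17/0.104 = 155.481; AUC_iv,0→∞ = 245.475 + 155.481 = 400.956 mg/L·hr
Trapezoidal AUC_0→10.75 (intramuscular injection):
  [0→2]: (0.00+30.73)/2 × 2 = 30.73
  [2→3]: (30.73+38.03)/2 × 1 = 34.38
  [3→3.25]: (38.03+39.29)/2 × 0.25 = 9.665
  [3.25→3.75]: (39.29+41.24)/2 × 0.5 = 20.1325
  [3.75→9.75]: (41.24+36.47)/2 × 6 = 233.13
  [9.75→10.75]: (36.47+33.92)/2 × 1 = 35.195
  Sum = 363.2325 mg/L·hr
intramuscular injection tail: 33.92/0.104 = 326.154; AUC_ev,0→∞ = 363.2325 + 326.154 = 689.3865 mg/L·hr
F = (AUC_ev/D_ev)/(AUC_iv/D_iv) = (689.3865/25)/(400.956/10) = 27.57546/40.0956 = 0.6877

F = 0.688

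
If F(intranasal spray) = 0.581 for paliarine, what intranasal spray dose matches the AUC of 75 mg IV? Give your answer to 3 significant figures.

For equal systemic exposure: F × D_ev = D_iv
D_ev = D_iv / F = 75 / 0.581 = 129.088 mg

D_intranasal = 129 mg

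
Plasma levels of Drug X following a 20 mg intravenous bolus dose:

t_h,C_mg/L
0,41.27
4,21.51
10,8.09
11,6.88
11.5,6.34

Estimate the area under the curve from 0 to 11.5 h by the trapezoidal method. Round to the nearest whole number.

Trapezoidal AUC_0→11.5:
  [0→4]: (41.27+21.51)/2 × 4 = 125.56
  [4→10]: (21.51+8.09)/2 × 6 = 88.8
  [10→11]: (8.09+6.88)/2 × 1 = 7.485
  [11→11.5]: (6.88+6.34)/2 × 0.5 = 3.305
  Sum = 225.15 mg/L·h

AUC = 225 mg/L·h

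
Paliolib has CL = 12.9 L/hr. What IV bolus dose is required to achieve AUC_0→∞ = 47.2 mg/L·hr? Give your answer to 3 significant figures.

Dose = 609 mg

Dose_iv = CL × AUC_0→∞
     = 12.9 × 47.2 = 608.88 mg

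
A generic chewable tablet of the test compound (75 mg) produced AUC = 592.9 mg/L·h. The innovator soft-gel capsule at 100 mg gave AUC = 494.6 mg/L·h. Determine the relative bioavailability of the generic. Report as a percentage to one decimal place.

F_rel = (AUC_test/D_test) / (AUC_ref/D_ref)
      = (592.9/75) / (494.6/100)
      = 7.90533 / 4.946 = 1.5983 = 159.83%

F_rel = 159.8%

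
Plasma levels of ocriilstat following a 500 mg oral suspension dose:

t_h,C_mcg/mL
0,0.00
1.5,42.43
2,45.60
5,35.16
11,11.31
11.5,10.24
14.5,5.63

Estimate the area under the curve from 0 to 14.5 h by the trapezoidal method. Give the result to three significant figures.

Trapezoidal AUC_0→14.5:
  [0→1.5]: (0.00+42.43)/2 × 1.5 = 31.8225
  [1.5→2]: (42.43+45.60)/2 × 0.5 = 22.0075
  [2→5]: (45.60+35.16)/2 × 3 = 121.14
  [5→11]: (35.16+11.31)/2 × 6 = 139.41
  [11→11.5]: (11.31+10.24)/2 × 0.5 = 5.3875
  [11.5→14.5]: (10.24+5.63)/2 × 3 = 23.805
  Sum = 343.5725 mcg/mL·h

AUC = 344 mcg/mL·h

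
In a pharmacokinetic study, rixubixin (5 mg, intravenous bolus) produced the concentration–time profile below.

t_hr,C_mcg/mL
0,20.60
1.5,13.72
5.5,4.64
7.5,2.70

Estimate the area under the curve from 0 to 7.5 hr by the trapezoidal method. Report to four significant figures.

Trapezoidal AUC_0→7.5:
  [0→1.5]: (20.60+13.72)/2 × 1.5 = 25.74
  [1.5→5.5]: (13.72+4.64)/2 × 4 = 36.72
  [5.5→7.5]: (4.64+2.70)/2 × 2 = 7.34
  Sum = 69.8 mcg/mL·hr

AUC = 69.80 mcg/mL·hr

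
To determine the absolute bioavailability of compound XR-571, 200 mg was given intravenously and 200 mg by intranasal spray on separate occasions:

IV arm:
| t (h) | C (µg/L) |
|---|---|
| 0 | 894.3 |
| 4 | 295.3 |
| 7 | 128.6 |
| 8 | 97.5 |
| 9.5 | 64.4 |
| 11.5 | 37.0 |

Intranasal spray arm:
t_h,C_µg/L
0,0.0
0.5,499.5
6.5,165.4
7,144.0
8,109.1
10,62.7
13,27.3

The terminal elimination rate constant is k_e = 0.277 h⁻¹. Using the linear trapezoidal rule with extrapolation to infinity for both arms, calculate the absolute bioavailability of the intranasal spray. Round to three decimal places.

Trapezoidal AUC_0→11.5 (IV):
  [0→4]: (894.3+295.3)/2 × 4 = 2379.2
  [4→7]: (295.3+128.6)/2 × 3 = 635.85
  [7→8]: (128.6+97.5)/2 × 1 = 113.05
  [8→9.5]: (97.5+64.4)/2 × 1.5 = 121.425
  [9.5→11.5]: (64.4+37.0)/2 × 2 = 101.4
  Sum = 3350.925 µg/L·h
IV tail: 37.0/0.277 = 133.574; AUC_iv,0→∞ = 3350.925 + 133.574 = 3484.499 µg/L·h
Trapezoidal AUC_0→13 (intranasal spray):
  [0→0.5]: (0.0+499.5)/2 × 0.5 = 124.875
  [0.5→6.5]: (499.5+165.4)/2 × 6 = 1994.7
  [6.5→7]: (165.4+144.0)/2 × 0.5 = 77.35
  [7→8]: (144.0+109.1)/2 × 1 = 126.55
  [8→10]: (109.1+62.7)/2 × 2 = 171.8
  [10→13]: (62.7+27.3)/2 × 3 = 135.0
  Sum = 2630.275 µg/L·h
intranasal spray tail: 27.3/0.277 = 98.556; AUC_ev,0→∞ = 2630.275 + 98.556 = 2728.831 µg/L·h
F = (AUC_ev/D_ev)/(AUC_iv/D_iv) = (2728.831/200)/(3484.499/200) = 13.644155/17.422495 = 0.7831

F = 0.783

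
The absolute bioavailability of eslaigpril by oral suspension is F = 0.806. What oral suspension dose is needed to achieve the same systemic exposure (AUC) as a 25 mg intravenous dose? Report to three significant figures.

For equal systemic exposure: F × D_ev = D_iv
D_ev = D_iv / F = 25 / 0.806 = 31.0174 mg

D_oral = 31.0 mg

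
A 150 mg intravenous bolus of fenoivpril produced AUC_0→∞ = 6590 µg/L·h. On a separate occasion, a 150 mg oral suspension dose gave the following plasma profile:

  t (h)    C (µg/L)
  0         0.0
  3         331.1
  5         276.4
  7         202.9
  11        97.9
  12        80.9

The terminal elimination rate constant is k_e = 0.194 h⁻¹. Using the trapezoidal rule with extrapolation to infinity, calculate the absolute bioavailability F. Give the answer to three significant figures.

Trapezoidal AUC_0→12 (oral suspension):
  [0→3]: (0.0+331.1)/2 × 3 = 496.65
  [3→5]: (331.1+276.4)/2 × 2 = 607.5
  [5→7]: (276.4+202.9)/2 × 2 = 479.3
  [7→11]: (202.9+97.9)/2 × 4 = 601.6
  [11→12]: (97.9+80.9)/2 × 1 = 89.4
  Sum = 2274.45 µg/L·h
Tail: C_last/k_e = 80.9/0.194 = 417.010
AUC_0→∞ (oral suspension) = 2274.45 + 417.010 = 2691.46 µg/L·h
F = (AUC_ev/D_ev)/(AUC_iv/D_iv) = (2691.46/150)/(6590/150) = 17.9431/43.9333 = 0.4084

F = 0.408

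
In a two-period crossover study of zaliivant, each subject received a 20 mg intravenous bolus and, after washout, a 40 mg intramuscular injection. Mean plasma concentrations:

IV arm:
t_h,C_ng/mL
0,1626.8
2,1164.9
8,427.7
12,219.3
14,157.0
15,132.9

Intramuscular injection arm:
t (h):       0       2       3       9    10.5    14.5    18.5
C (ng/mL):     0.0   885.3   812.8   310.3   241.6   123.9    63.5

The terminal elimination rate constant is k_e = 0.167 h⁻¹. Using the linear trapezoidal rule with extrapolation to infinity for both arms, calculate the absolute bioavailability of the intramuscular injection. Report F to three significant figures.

Trapezoidal AUC_0→15 (IV):
  [0→2]: (1626.8+1164.9)/2 × 2 = 2791.7
  [2→8]: (1164.9+427.7)/2 × 6 = 4777.8
  [8→12]: (427.7+219.3)/2 × 4 = 1294.0
  [12→14]: (219.3+157.0)/2 × 2 = 376.3
  [14→15]: (157.0+132.9)/2 × 1 = 144.95
  Sum = 9384.75 ng/mL·h
IV tail: 132.9/0.167 = 795.808; AUC_iv,0→∞ = 9384.75 + 795.808 = 10180.558 ng/mL·h
Trapezoidal AUC_0→18.5 (intramuscular injection):
  [0→2]: (0.0+885.3)/2 × 2 = 885.3
  [2→3]: (885.3+812.8)/2 × 1 = 849.05
  [3→9]: (812.8+310.3)/2 × 6 = 3369.3
  [9→10.5]: (310.3+241.6)/2 × 1.5 = 413.925
  [10.5→14.5]: (241.6+123.9)/2 × 4 = 731.0
  [14.5→18.5]: (123.9+63.5)/2 × 4 = 374.8
  Sum = 6623.375 ng/mL·h
intramuscular injection tail: 63.5/0.167 = 380.240; AUC_ev,0→∞ = 6623.375 + 380.240 = 7003.615 ng/mL·h
F = (AUC_ev/D_ev)/(AUC_iv/D_iv) = (7003.615/40)/(10180.558/20) = 175.09/509.0279 = 0.3440

F = 0.344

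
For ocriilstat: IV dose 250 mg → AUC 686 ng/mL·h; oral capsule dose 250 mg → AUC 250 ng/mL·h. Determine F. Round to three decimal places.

F = 0.364

F = (AUC_ev / D_ev) / (AUC_iv / D_iv)
  = (250/250) / (686/250)
  = 1 / 2.744 = 0.3644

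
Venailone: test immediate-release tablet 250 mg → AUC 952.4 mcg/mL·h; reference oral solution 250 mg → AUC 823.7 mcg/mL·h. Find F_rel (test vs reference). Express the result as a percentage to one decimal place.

F_rel = (AUC_test/D_test) / (AUC_ref/D_ref)
      = (952.4/250) / (823.7/250)
      = 3.8096 / 3.2948 = 1.1562 = 115.62%

F_rel = 115.6%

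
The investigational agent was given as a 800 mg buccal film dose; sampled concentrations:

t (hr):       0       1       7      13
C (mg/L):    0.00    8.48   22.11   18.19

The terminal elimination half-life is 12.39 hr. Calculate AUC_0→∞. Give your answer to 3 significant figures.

AUC = 542 mg/L·hr

Trapezoidal AUC_0→13:
  [0→1]: (0.00+8.48)/2 × 1 = 4.24
  [1→7]: (8.48+22.11)/2 × 6 = 91.77
  [7→13]: (22.11+18.19)/2 × 6 = 120.9
  Sum = 216.91 mg/L·hr
k_e = ln2 / t½ = 0.693147 / 12.39 = 0.0559 hr^-1
Extrapolated tail: C_last / k_e = 18.19 / 0.0559 = 325.403
AUC_0→∞ = 216.91 + 325.403 = 542.313 mg/L·hr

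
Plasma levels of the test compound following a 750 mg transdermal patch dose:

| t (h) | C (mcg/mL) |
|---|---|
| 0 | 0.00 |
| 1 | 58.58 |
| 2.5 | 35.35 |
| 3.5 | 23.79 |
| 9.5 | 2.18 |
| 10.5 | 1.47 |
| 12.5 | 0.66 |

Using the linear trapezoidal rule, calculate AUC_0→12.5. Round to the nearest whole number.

AUC = 211 mcg/mL·h

Trapezoidal AUC_0→12.5:
  [0→1]: (0.00+58.58)/2 × 1 = 29.29
  [1→2.5]: (58.58+35.35)/2 × 1.5 = 70.4475
  [2.5→3.5]: (35.35+23.79)/2 × 1 = 29.57
  [3.5→9.5]: (23.79+2.18)/2 × 6 = 77.91
  [9.5→10.5]: (2.18+1.47)/2 × 1 = 1.825
  [10.5→12.5]: (1.47+0.66)/2 × 2 = 2.13
  Sum = 211.1725 mcg/mL·h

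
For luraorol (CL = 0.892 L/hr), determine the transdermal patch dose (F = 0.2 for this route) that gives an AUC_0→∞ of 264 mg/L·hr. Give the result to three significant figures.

Dose = 1180 mg

Dose = CL × AUC_0→∞ / F
     = 0.892 × 264 / 0.2 = 1177.44 mg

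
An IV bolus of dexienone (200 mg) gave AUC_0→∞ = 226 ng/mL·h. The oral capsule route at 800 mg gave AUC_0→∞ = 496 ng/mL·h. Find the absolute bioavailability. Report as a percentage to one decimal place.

F = (AUC_ev / D_ev) / (AUC_iv / D_iv)
  = (496/800) / (226/200)
  = 0.62 / 1.13 = 0.5487
  = 54.87%

F = 54.9%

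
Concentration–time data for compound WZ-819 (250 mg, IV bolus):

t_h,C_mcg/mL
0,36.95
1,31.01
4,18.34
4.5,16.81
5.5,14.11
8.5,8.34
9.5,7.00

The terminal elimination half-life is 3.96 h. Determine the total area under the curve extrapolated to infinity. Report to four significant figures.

Trapezoidal AUC_0→9.5:
  [0→1]: (36.95+31.01)/2 × 1 = 33.98
  [1→4]: (31.01+18.34)/2 × 3 = 74.025
  [4→4.5]: (18.34+16.81)/2 × 0.5 = 8.7875
  [4.5→5.5]: (16.81+14.11)/2 × 1 = 15.46
  [5.5→8.5]: (14.11+8.34)/2 × 3 = 33.675
  [8.5→9.5]: (8.34+7.00)/2 × 1 = 7.67
  Sum = 173.5975 mcg/mL·h
k_e = ln2 / t½ = 0.693147 / 3.96 = 0.1750 h^-1
Extrapolated tail: C_last / k_e = 7.00 / 0.175 = 40.000
AUC_0→∞ = 173.5975 + 40.000 = 213.5975 mcg/mL·h

AUC = 213.6 mcg/mL·h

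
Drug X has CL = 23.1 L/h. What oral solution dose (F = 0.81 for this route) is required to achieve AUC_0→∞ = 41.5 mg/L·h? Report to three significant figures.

Dose = 1180 mg

Dose = CL × AUC_0→∞ / F
     = 23.1 × 41.5 / 0.81 = 1183.52 mg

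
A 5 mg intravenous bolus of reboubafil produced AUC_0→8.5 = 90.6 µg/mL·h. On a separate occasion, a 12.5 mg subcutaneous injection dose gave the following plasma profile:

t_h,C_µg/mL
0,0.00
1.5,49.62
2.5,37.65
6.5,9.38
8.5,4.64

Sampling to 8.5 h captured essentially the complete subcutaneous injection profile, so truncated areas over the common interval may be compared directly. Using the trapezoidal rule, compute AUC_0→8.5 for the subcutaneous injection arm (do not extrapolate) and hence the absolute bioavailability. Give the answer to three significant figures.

Trapezoidal AUC_0→8.5 (subcutaneous injection):
  [0→1.5]: (0.00+49.62)/2 × 1.5 = 37.215
  [1.5→2.5]: (49.62+37.65)/2 × 1 = 43.635
  [2.5→6.5]: (37.65+9.38)/2 × 4 = 94.06
  [6.5→8.5]: (9.38+4.64)/2 × 2 = 14.02
  Sum = 188.93 µg/mL·h
F = (AUC_ev/D_ev)/(AUC_iv/D_iv) = (188.93/12.5)/(90.6/5) = 15.1144/18.12 = 0.8341

F = 0.834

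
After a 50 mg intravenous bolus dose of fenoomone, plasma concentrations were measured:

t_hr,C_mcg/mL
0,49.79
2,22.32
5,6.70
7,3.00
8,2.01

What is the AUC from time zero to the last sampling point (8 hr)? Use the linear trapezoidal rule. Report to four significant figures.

Trapezoidal AUC_0→8:
  [0→2]: (49.79+22.32)/2 × 2 = 72.11
  [2→5]: (22.32+6.70)/2 × 3 = 43.53
  [5→7]: (6.70+3.00)/2 × 2 = 9.7
  [7→8]: (3.00+2.01)/2 × 1 = 2.505
  Sum = 127.845 mcg/mL·hr

AUC = 127.8 mcg/mL·hr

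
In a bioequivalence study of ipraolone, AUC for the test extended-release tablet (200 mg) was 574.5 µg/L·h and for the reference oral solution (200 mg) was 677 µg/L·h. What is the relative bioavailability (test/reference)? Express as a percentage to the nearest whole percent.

F_rel = (AUC_test/D_test) / (AUC_ref/D_ref)
      = (574.5/200) / (677/200)
      = 2.8725 / 3.385 = 0.8486 = 84.86%

F_rel = 85%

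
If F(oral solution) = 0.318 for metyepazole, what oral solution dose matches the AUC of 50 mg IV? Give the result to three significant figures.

For equal systemic exposure: F × D_ev = D_iv
D_ev = D_iv / F = 50 / 0.318 = 157.233 mg

D_oral = 157 mg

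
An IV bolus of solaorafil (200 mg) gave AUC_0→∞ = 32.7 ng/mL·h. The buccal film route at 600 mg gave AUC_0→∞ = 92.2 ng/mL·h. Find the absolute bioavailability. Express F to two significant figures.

F = 0.94

F = (AUC_ev / D_ev) / (AUC_iv / D_iv)
  = (92.2/600) / (32.7/200)
  = 0.153667 / 0.1635 = 0.9399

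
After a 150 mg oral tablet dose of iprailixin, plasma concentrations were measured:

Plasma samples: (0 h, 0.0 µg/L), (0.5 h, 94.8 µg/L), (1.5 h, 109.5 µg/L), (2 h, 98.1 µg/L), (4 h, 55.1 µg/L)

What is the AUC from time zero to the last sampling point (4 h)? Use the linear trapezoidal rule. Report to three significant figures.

Trapezoidal AUC_0→4:
  [0→0.5]: (0.0+94.8)/2 × 0.5 = 23.7
  [0.5→1.5]: (94.8+109.5)/2 × 1 = 102.15
  [1.5→2]: (109.5+98.1)/2 × 0.5 = 51.9
  [2→4]: (98.1+55.1)/2 × 2 = 153.2
  Sum = 330.95 µg/L·h

AUC = 331 µg/L·h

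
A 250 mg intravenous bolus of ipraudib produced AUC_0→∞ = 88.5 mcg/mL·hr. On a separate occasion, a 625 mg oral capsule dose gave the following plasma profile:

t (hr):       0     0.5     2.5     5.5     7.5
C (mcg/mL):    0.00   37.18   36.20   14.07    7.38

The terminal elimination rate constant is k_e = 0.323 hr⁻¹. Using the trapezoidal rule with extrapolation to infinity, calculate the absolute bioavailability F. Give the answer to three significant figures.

F = 0.915

Trapezoidal AUC_0→7.5 (oral capsule):
  [0→0.5]: (0.00+37.18)/2 × 0.5 = 9.295
  [0.5→2.5]: (37.18+36.20)/2 × 2 = 73.38
  [2.5→5.5]: (36.20+14.07)/2 × 3 = 75.405
  [5.5→7.5]: (14.07+7.38)/2 × 2 = 21.45
  Sum = 179.53 mcg/mL·hr
Tail: C_last/k_e = 7.38/0.323 = 22.848
AUC_0→∞ (oral capsule) = 179.53 + 22.848 = 202.378 mcg/mL·hr
F = (AUC_ev/D_ev)/(AUC_iv/D_iv) = (202.378/625)/(88.5/250) = 0.3238048/0.354 = 0.9147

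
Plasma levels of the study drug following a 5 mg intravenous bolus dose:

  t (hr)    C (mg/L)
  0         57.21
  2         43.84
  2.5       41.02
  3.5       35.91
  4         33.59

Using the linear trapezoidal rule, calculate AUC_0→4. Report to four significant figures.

Trapezoidal AUC_0→4:
  [0→2]: (57.21+43.84)/2 × 2 = 101.05
  [2→2.5]: (43.84+41.02)/2 × 0.5 = 21.215
  [2.5→3.5]: (41.02+35.91)/2 × 1 = 38.465
  [3.5→4]: (35.91+33.59)/2 × 0.5 = 17.375
  Sum = 178.105 mg/L·hr

AUC = 178.1 mg/L·hr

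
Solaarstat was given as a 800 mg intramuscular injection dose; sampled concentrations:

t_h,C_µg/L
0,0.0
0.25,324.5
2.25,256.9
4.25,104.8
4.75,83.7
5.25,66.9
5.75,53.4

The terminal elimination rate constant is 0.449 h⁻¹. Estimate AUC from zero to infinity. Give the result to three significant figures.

AUC = 1220 µg/L·h

Trapezoidal AUC_0→5.75:
  [0→0.25]: (0.0+324.5)/2 × 0.25 = 40.5625
  [0.25→2.25]: (324.5+256.9)/2 × 2 = 581.4
  [2.25→4.25]: (256.9+104.8)/2 × 2 = 361.7
  [4.25→4.75]: (104.8+83.7)/2 × 0.5 = 47.125
  [4.75→5.25]: (83.7+66.9)/2 × 0.5 = 37.65
  [5.25→5.75]: (66.9+53.4)/2 × 0.5 = 30.075
  Sum = 1098.5125 µg/L·h
Extrapolated tail: C_last / k_e = 53.4 / 0.449 = 118.931
AUC_0→∞ = 1098.5125 + 118.931 = 1217.4435 µg/L·h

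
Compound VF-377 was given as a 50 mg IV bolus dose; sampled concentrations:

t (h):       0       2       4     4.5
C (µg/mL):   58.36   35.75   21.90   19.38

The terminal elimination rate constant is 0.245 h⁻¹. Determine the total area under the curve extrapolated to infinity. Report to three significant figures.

AUC = 241 µg/mL·h

Trapezoidal AUC_0→4.5:
  [0→2]: (58.36+35.75)/2 × 2 = 94.11
  [2→4]: (35.75+21.90)/2 × 2 = 57.65
  [4→4.5]: (21.90+19.38)/2 × 0.5 = 10.32
  Sum = 162.08 µg/mL·h
Extrapolated tail: C_last / k_e = 19.38 / 0.245 = 79.102
AUC_0→∞ = 162.08 + 79.102 = 241.182 µg/mL·h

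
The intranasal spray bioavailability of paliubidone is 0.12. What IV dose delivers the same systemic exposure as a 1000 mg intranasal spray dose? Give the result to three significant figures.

Systemic exposure from an extravascular dose = F × D_ev, so the equivalent IV dose is F × D_ev.
D_iv = F × D_ev = 0.12 × 1000 = 120 mg

D_iv = 120 mg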